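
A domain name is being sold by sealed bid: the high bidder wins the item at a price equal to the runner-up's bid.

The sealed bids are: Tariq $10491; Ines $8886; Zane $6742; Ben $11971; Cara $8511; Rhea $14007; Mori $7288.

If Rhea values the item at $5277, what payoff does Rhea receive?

−$6694

Highest bid: Rhea at $14007, so Rhea wins.
Second-highest bid: Ben at $11971 — that is the price the winner pays.
Rhea's payoff = value − price = $5277 − $11971 = −$6694.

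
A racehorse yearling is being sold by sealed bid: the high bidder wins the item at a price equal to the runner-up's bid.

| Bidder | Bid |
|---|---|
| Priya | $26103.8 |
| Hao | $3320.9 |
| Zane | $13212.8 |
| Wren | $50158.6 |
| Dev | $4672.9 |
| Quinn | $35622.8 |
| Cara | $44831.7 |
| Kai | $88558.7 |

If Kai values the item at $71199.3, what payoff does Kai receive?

Highest bid: Kai at $88558.7, so Kai wins.
Second-highest bid: Wren at $50158.6 — that is the price the winner pays.
Kai's payoff = value − price = $71199.3 − $50158.6 = $21040.7.

$21040.7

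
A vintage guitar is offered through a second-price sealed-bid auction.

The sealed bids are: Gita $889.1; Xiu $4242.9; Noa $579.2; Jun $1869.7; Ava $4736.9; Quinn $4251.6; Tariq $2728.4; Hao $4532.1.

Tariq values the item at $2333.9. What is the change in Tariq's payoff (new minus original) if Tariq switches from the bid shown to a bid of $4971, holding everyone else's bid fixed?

The highest bid among the other bidders is $4736.9; Tariq's bid doesn't change that.
Original bid $2728.4: Tariq is not highest (top rival bid is $4736.9); payoff $0.
Alternative bid $4971: Tariq is highest, pays the top rival bid $4736.9; payoff $2333.9 − $4736.9 = −$2403.
Change in payoff = −$2403 − ($0) = −$2403.

−$2403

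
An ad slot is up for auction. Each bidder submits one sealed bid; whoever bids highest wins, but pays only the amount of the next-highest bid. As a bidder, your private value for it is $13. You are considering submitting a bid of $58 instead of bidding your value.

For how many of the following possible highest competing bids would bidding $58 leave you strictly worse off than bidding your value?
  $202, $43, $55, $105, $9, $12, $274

2

The deviation hurts exactly when the highest competing bid lies strictly between $13 and $58 — overbidding then wins at a price above your value.
$202: above both → same outcome either way.
$43: inside the interval → strictly worse (loss $30).
$55: inside the interval → strictly worse (loss $42).
$105: above both → same outcome either way.
$9: below both → same outcome either way.
$12: below both → same outcome either way.
$274: above both → same outcome either way.
Count: 2.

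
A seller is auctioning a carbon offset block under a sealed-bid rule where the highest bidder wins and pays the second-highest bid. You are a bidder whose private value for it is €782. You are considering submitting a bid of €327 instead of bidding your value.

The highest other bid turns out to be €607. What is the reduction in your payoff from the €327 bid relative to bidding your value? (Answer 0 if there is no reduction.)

Bidding your value €782: you win (since €782 > €607) and pay €607. Payoff €175.
Bidding €327: you lose. Payoff €0.
The competing bid €607 lies between your shaded bid and your value, so underbidding forfeits an item you could have won at a profitable price.
Loss from deviating = €175 − (€0) = €175.

€175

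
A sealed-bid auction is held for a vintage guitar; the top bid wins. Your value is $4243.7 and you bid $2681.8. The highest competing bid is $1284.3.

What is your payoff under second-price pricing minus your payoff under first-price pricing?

$1397.5

You have the highest bid, so you win under either rule.
Second-price: pay $1284.3 → payoff $2959.4.
First-price: pay your own bid $2681.8 → payoff $1561.9.
Difference = $2959.4 − ($1561.9) = $1397.5.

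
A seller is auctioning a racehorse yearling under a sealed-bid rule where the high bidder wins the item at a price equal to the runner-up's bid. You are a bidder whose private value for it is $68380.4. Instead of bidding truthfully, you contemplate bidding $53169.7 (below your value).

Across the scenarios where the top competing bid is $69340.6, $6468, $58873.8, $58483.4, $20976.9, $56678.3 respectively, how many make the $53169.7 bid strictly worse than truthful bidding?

The deviation hurts exactly when the highest competing bid lies strictly between $53169.7 and $68380.4 — underbidding then forfeits a profitable win.
$69340.6: above both → same outcome either way.
$6468: below both → same outcome either way.
$58873.8: inside the interval → strictly worse (loss $9506.6).
$58483.4: inside the interval → strictly worse (loss $9897).
$20976.9: below both → same outcome either way.
$56678.3: inside the interval → strictly worse (loss $11702.1).
Count: 3.

3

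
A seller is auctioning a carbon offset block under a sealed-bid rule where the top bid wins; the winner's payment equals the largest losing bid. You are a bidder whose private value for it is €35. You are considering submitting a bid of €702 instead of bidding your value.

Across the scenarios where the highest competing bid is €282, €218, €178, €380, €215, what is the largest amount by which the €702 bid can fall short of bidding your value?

€345

€282: truthful gives €0, deviation gives −€247 → loss €247.
€218: truthful gives €0, deviation gives −€183 → loss €183.
€178: truthful gives €0, deviation gives −€143 → loss €143.
€380: truthful gives €0, deviation gives −€345 → loss €345.
€215: truthful gives €0, deviation gives −€180 → loss €180.
Maximum loss: €345.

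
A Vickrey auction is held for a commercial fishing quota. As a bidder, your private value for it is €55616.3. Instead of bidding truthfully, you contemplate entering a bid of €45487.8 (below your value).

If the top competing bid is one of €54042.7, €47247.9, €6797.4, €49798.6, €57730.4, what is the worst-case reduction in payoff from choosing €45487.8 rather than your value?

€54042.7: truthful gives €1573.6, deviation gives €0 → loss €1573.6.
€47247.9: truthful gives €8368.4, deviation gives €0 → loss €8368.4.
€6797.4: same outcome either way → loss €0.
€49798.6: truthful gives €5817.7, deviation gives €0 → loss €5817.7.
€57730.4: same outcome either way → loss €0.
Maximum loss: €8368.4.

€8368.4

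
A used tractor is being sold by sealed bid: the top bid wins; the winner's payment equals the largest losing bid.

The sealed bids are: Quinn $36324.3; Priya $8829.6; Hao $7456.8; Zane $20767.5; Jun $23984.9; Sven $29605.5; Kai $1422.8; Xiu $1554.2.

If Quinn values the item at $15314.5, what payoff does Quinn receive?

Highest bid: Quinn at $36324.3, so Quinn wins.
Second-highest bid: Sven at $29605.5 — that is the price the winner pays.
Quinn's payoff = value − price = $15314.5 − $29605.5 = −$14291.

−$14291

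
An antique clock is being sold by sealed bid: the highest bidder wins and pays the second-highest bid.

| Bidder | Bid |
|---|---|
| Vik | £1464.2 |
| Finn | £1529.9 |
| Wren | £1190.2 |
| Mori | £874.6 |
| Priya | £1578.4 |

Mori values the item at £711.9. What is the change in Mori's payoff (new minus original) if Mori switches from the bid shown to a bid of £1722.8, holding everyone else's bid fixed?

−£866.5

The highest bid among the other bidders is £1578.4; Mori's bid doesn't change that.
Original bid £874.6: Mori is not highest (top rival bid is £1578.4); payoff £0.
Alternative bid £1722.8: Mori is highest, pays the top rival bid £1578.4; payoff £711.9 − £1578.4 = −£866.5.
Change in payoff = −£866.5 − (£0) = −£866.5.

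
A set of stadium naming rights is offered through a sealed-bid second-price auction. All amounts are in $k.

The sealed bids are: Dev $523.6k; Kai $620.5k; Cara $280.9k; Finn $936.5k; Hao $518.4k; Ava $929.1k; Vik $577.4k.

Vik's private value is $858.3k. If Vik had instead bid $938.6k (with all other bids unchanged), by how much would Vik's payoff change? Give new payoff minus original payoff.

The highest bid among the other bidders is $936.5k; Vik's bid doesn't change that.
Original bid $577.4k: Vik is not highest (top rival bid is $936.5k); payoff $0k.
Alternative bid $938.6k: Vik is highest, pays the top rival bid $936.5k; payoff $858.3k − $936.5k = −$78.2k.
Change in payoff = −$78.2k − ($0k) = −$78.2k.

−$78.2k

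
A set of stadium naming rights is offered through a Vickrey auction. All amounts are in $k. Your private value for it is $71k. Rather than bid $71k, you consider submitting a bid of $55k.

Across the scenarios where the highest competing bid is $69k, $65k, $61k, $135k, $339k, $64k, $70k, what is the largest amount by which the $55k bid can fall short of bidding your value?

$69k: truthful gives $2k, deviation gives $0k → loss $2k.
$65k: truthful gives $6k, deviation gives $0k → loss $6k.
$61k: truthful gives $10k, deviation gives $0k → loss $10k.
$135k: same outcome either way → loss $0k.
$339k: same outcome either way → loss $0k.
$64k: truthful gives $7k, deviation gives $0k → loss $7k.
$70k: truthful gives $1k, deviation gives $0k → loss $1k.
Maximum loss: $10k.

$10k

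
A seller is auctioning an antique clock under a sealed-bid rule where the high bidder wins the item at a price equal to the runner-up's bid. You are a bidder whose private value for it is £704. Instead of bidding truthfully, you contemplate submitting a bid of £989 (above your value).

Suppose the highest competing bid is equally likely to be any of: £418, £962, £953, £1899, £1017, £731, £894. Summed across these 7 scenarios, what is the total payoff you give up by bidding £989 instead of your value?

£724

The deviation costs you only when the competing bid falls strictly between £704 and £989; elsewhere both bids give the same outcome.
£418: outcomes coincide → loss £0.
£962: truthful payoff £0, deviation payoff −£258 → loss £258.
£953: truthful payoff £0, deviation payoff −£249 → loss £249.
£1899: outcomes coincide → loss £0.
£1017: outcomes coincide → loss £0.
£731: truthful payoff £0, deviation payoff −£27 → loss £27.
£894: truthful payoff £0, deviation payoff −£190 → loss £190.
Total loss = £258 + £249 + £27 + £190 = £724.
In a second-price auction your bid sets only whether you win, not what you pay, so bidding your true value is weakly dominant.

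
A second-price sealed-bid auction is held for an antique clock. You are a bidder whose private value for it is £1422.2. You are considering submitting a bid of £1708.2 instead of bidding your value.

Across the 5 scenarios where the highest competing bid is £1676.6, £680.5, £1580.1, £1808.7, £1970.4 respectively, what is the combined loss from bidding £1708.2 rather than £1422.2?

£412.3

The deviation costs you only when the competing bid falls strictly between £1422.2 and £1708.2; elsewhere both bids give the same outcome.
£1676.6: truthful payoff £0, deviation payoff −£254.4 → loss £254.4.
£680.5: outcomes coincide → loss £0.
£1580.1: truthful payoff £0, deviation payoff −£157.9 → loss £157.9.
£1808.7: outcomes coincide → loss £0.
£1970.4: outcomes coincide → loss £0.
Total loss = £254.4 + £157.9 = £412.3.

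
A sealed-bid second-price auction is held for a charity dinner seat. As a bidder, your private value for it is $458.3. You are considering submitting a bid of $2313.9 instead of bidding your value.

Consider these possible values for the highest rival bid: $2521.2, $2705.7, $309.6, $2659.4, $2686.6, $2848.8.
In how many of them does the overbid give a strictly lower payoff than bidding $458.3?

0

The deviation hurts exactly when the highest competing bid lies strictly between $458.3 and $2313.9 — overbidding then wins at a price above your value.
$2521.2: above both → same outcome either way.
$2705.7: above both → same outcome either way.
$309.6: below both → same outcome either way.
$2659.4: above both → same outcome either way.
$2686.6: above both → same outcome either way.
$2848.8: above both → same outcome either way.
Count: 0.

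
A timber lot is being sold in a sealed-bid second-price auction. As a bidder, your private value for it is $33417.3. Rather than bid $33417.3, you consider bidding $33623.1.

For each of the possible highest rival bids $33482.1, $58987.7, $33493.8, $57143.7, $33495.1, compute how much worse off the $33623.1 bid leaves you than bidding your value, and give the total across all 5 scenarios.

The deviation costs you only when the competing bid falls strictly between $33417.3 and $33623.1; elsewhere both bids give the same outcome.
$33482.1: truthful payoff $0, deviation payoff −$64.8 → loss $64.8.
$58987.7: outcomes coincide → loss $0.
$33493.8: truthful payoff $0, deviation payoff −$76.5 → loss $76.5.
$57143.7: outcomes coincide → loss $0.
$33495.1: truthful payoff $0, deviation payoff −$77.8 → loss $77.8.
Total loss = $64.8 + $76.5 + $77.8 = $219.1.

$219.1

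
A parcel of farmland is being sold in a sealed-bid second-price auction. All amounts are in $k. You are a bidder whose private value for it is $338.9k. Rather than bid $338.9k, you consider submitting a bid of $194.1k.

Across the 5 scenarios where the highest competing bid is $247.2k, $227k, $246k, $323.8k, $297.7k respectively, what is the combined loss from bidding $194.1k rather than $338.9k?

The deviation costs you only when the competing bid falls strictly between $194.1k and $338.9k; elsewhere both bids give the same outcome.
$247.2k: truthful payoff $91.7k, deviation payoff $0k → loss $91.7k.
$227k: truthful payoff $111.9k, deviation payoff $0k → loss $111.9k.
$246k: truthful payoff $92.9k, deviation payoff $0k → loss $92.9k.
$323.8k: truthful payoff $15.1k, deviation payoff $0k → loss $15.1k.
$297.7k: truthful payoff $41.2k, deviation payoff $0k → loss $41.2k.
Total loss = $91.7k + $111.9k + $92.9k + $15.1k + $41.2k = $352.8k.
In a second-price auction your bid sets only whether you win, not what you pay, so bidding your true value is weakly dominant.

$352.8k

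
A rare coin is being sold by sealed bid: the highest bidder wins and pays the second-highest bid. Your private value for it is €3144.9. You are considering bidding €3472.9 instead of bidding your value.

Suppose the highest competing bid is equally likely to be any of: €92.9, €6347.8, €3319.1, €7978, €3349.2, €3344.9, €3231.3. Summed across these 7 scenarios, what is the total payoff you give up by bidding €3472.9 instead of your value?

€664.9

The deviation costs you only when the competing bid falls strictly between €3144.9 and €3472.9; elsewhere both bids give the same outcome.
€92.9: outcomes coincide → loss €0.
€6347.8: outcomes coincide → loss €0.
€3319.1: truthful payoff €0, deviation payoff −€174.2 → loss €174.2.
€7978: outcomes coincide → loss €0.
€3349.2: truthful payoff €0, deviation payoff −€204.3 → loss €204.3.
€3344.9: truthful payoff €0, deviation payoff −€200 → loss €200.
€3231.3: truthful payoff €0, deviation payoff −€86.4 → loss €86.4.
Total loss = €174.2 + €204.3 + €200 + €86.4 = €664.9.
Truthful bidding weakly dominates here: raising your bid can only win items priced above your value, and lowering it can only forfeit items priced below.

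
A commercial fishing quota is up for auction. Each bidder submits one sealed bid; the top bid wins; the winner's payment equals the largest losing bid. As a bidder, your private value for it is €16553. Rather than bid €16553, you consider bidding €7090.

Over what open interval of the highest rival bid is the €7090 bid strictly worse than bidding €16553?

If the competing bid is below €7090, both bids win at the same price — no difference.
If it is above €16553, both bids lose — no difference.
If it lies strictly between €7090 and €16553, bidding your value wins at a price below your value (positive payoff) while bidding €7090 loses (payoff 0).
So the deviation strictly hurts on the open interval (€7090, €16553).

(€7090, €16553)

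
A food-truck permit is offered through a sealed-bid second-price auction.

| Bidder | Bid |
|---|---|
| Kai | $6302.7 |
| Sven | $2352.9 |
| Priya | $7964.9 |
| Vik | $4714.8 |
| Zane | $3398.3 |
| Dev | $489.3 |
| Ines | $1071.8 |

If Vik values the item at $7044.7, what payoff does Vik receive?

Highest bid: Priya at $7964.9, so Priya wins.
Second-highest bid: Kai at $6302.7 — that is the price the winner pays.
Vik did not win, so Vik pays nothing and receives nothing: payoff $0.

$0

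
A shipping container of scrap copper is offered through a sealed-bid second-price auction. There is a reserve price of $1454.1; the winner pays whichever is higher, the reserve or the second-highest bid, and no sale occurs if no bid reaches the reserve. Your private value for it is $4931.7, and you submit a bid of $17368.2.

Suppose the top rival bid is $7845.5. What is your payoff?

Your bid $17368.2 is the highest and exceeds the reserve.
Price = max(second-highest bid, reserve) = max($7845.5, $1454.1) = $7845.5.
Payoff = $4931.7 − $7845.5 = −$2913.8.

−$2913.8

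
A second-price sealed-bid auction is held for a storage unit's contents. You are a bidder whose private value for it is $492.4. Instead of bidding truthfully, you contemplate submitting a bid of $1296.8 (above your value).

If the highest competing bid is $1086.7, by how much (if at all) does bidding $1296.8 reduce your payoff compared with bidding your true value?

$594.3

Bidding your value $492.4: you lose (since $492.4 < $1086.7). Payoff $0.
Bidding $1296.8: you win and pay $1086.7. Payoff $492.4 − $1086.7 = −$594.3.
The competing bid $1086.7 lies between your value and your inflated bid, so overbidding wins an item priced above your value.
Loss from deviating = $0 − (−$594.3) = $594.3.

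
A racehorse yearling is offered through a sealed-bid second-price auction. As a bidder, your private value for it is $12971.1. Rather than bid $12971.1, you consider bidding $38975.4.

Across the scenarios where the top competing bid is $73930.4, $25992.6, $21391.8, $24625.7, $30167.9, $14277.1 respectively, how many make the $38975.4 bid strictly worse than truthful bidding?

The deviation hurts exactly when the highest competing bid lies strictly between $12971.1 and $38975.4 — overbidding then wins at a price above your value.
$73930.4: above both → same outcome either way.
$25992.6: inside the interval → strictly worse (loss $13021.5).
$21391.8: inside the interval → strictly worse (loss $8420.7).
$24625.7: inside the interval → strictly worse (loss $11654.6).
$30167.9: inside the interval → strictly worse (loss $17196.8).
$14277.1: inside the interval → strictly worse (loss $1306).
Count: 5.

5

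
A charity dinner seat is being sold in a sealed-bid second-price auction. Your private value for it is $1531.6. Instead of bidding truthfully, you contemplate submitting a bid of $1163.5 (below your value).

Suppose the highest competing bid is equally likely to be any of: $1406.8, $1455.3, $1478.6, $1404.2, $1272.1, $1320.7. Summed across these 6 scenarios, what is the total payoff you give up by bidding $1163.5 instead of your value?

$851.9

The deviation costs you only when the competing bid falls strictly between $1163.5 and $1531.6; elsewhere both bids give the same outcome.
$1406.8: truthful payoff $124.8, deviation payoff $0 → loss $124.8.
$1455.3: truthful payoff $76.3, deviation payoff $0 → loss $76.3.
$1478.6: truthful payoff $53, deviation payoff $0 → loss $53.
$1404.2: truthful payoff $127.4, deviation payoff $0 → loss $127.4.
$1272.1: truthful payoff $259.5, deviation payoff $0 → loss $259.5.
$1320.7: truthful payoff $210.9, deviation payoff $0 → loss $210.9.
Total loss = $124.8 + $76.3 + $53 + $127.4 + $259.5 + $210.9 = $851.9.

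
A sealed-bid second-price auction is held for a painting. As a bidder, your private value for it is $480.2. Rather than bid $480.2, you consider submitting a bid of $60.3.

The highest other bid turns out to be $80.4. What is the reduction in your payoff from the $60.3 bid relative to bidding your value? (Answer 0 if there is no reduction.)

Bidding your value $480.2: you win (since $480.2 > $80.4) and pay $80.4. Payoff $399.8.
Bidding $60.3: you lose. Payoff $0.
The competing bid $80.4 lies between your shaded bid and your value, so underbidding forfeits an item you could have won at a profitable price.
Loss from deviating = $399.8 − ($0) = $399.8.
Because the price is fixed by the runner-up's bid, deviating from your value can only change a good outcome into a bad one — never the reverse.

$399.8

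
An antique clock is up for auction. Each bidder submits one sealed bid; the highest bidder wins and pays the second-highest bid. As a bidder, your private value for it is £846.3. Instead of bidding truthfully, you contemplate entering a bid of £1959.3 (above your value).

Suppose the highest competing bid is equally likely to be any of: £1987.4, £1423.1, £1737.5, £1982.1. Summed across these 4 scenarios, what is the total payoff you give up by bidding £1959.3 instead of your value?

£1468

The deviation costs you only when the competing bid falls strictly between £846.3 and £1959.3; elsewhere both bids give the same outcome.
£1987.4: outcomes coincide → loss £0.
£1423.1: truthful payoff £0, deviation payoff −£576.8 → loss £576.8.
£1737.5: truthful payoff £0, deviation payoff −£891.2 → loss £891.2.
£1982.1: outcomes coincide → loss £0.
Total loss = £576.8 + £891.2 = £1468.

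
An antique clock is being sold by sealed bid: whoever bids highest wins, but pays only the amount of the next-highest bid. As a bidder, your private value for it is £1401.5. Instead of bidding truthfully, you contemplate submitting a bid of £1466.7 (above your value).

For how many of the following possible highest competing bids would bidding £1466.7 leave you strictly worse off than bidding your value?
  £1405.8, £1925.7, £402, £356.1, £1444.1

2

The deviation hurts exactly when the highest competing bid lies strictly between £1401.5 and £1466.7 — overbidding then wins at a price above your value.
£1405.8: inside the interval → strictly worse (loss £4.3).
£1925.7: above both → same outcome either way.
£402: below both → same outcome either way.
£356.1: below both → same outcome either way.
£1444.1: inside the interval → strictly worse (loss £42.6).
Count: 2.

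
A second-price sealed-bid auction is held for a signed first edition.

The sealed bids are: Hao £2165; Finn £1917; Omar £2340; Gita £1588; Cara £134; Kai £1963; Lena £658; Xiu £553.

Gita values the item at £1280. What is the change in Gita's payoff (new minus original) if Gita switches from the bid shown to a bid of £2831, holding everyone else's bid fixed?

−£1060

The highest bid among the other bidders is £2340; Gita's bid doesn't change that.
Original bid £1588: Gita is not highest (top rival bid is £2340); payoff £0.
Alternative bid £2831: Gita is highest, pays the top rival bid £2340; payoff £1280 − £2340 = −£1060.
Change in payoff = −£1060 − (£0) = −£1060.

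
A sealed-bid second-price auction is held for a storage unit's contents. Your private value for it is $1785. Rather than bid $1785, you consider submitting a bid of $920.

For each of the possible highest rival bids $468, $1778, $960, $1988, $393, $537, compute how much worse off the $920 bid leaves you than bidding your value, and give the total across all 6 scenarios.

$832

The deviation costs you only when the competing bid falls strictly between $920 and $1785; elsewhere both bids give the same outcome.
$468: outcomes coincide → loss $0.
$1778: truthful payoff $7, deviation payoff $0 → loss $7.
$960: truthful payoff $825, deviation payoff $0 → loss $825.
$1988: outcomes coincide → loss $0.
$393: outcomes coincide → loss $0.
$537: outcomes coincide → loss $0.
Total loss = $7 + $825 = $832.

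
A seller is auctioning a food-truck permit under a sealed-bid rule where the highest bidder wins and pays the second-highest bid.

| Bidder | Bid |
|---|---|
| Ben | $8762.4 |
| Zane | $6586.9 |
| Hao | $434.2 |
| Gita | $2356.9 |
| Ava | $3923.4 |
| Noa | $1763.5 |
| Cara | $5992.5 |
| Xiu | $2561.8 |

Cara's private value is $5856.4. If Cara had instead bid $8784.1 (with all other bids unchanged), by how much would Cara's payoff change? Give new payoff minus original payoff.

The highest bid among the other bidders is $8762.4; Cara's bid doesn't change that.
Original bid $5992.5: Cara is not highest (top rival bid is $8762.4); payoff $0.
Alternative bid $8784.1: Cara is highest, pays the top rival bid $8762.4; payoff $5856.4 − $8762.4 = −$2906.
Change in payoff = −$2906 − ($0) = −$2906.

−$2906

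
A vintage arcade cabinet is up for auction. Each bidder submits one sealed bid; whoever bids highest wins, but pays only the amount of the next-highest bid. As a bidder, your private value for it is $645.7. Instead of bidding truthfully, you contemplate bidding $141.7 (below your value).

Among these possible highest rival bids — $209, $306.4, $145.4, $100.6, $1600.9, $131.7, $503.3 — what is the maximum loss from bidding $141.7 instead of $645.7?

$500.3

$209: truthful gives $436.7, deviation gives $0 → loss $436.7.
$306.4: truthful gives $339.3, deviation gives $0 → loss $339.3.
$145.4: truthful gives $500.3, deviation gives $0 → loss $500.3.
$100.6: same outcome either way → loss $0.
$1600.9: same outcome either way → loss $0.
$131.7: same outcome either way → loss $0.
$503.3: truthful gives $142.4, deviation gives $0 → loss $142.4.
Maximum loss: $500.3.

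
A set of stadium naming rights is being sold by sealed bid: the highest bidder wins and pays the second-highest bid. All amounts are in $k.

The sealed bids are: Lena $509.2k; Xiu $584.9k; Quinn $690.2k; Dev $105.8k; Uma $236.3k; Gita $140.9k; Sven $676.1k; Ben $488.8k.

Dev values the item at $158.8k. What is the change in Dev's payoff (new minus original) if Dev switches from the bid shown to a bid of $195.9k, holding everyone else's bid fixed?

$0k

The highest bid among the other bidders is $690.2k; Dev's bid doesn't change that.
Original bid $105.8k: Dev is not highest (top rival bid is $690.2k); payoff $0k.
Alternative bid $195.9k: Dev is not highest (top rival bid is $690.2k); payoff $0k.
Change in payoff = $0k − ($0k) = $0k.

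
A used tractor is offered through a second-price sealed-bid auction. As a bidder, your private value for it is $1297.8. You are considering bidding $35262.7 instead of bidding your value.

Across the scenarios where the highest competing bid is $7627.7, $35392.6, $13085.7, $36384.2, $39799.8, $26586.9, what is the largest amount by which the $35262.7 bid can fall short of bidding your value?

$7627.7: truthful gives $0, deviation gives −$6329.9 → loss $6329.9.
$35392.6: same outcome either way → loss $0.
$13085.7: truthful gives $0, deviation gives −$11787.9 → loss $11787.9.
$36384.2: same outcome either way → loss $0.
$39799.8: same outcome either way → loss $0.
$26586.9: truthful gives $0, deviation gives −$25289.1 → loss $25289.1.
Maximum loss: $25289.1.

$25289.1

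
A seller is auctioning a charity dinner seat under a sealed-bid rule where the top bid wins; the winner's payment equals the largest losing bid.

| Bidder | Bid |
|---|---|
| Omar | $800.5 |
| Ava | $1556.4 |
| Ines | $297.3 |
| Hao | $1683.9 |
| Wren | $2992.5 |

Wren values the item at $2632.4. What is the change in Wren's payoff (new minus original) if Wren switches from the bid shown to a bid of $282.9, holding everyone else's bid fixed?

The highest bid among the other bidders is $1683.9; Wren's bid doesn't change that.
Original bid $2992.5: Wren is highest, pays the top rival bid $1683.9; payoff $2632.4 − $1683.9 = $948.5.
Alternative bid $282.9: Wren is not highest (top rival bid is $1683.9); payoff $0.
Change in payoff = $0 − ($948.5) = −$948.5.

−$948.5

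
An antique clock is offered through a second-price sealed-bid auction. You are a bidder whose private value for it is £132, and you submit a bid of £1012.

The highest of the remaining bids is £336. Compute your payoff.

−£204

Your bid £1012 exceeds the highest competing bid £336, so you win.
In a second-price auction the winner pays the second-highest bid, £336.
Payoff = value − price = £132 − £336 = −£204.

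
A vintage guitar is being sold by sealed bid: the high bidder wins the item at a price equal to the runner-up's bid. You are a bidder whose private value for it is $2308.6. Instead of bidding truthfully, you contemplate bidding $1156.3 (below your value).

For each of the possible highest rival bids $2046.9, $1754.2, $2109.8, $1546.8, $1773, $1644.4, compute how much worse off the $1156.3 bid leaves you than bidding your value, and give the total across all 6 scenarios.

$2976.5

The deviation costs you only when the competing bid falls strictly between $1156.3 and $2308.6; elsewhere both bids give the same outcome.
$2046.9: truthful payoff $261.7, deviation payoff $0 → loss $261.7.
$1754.2: truthful payoff $554.4, deviation payoff $0 → loss $554.4.
$2109.8: truthful payoff $198.8, deviation payoff $0 → loss $198.8.
$1546.8: truthful payoff $761.8, deviation payoff $0 → loss $761.8.
$1773: truthful payoff $535.6, deviation payoff $0 → loss $535.6.
$1644.4: truthful payoff $664.2, deviation payoff $0 → loss $664.2.
Total loss = $261.7 + $554.4 + $198.8 + $761.8 + $535.6 + $664.2 = $2976.5.
Because the price is fixed by the runner-up's bid, deviating from your value can only change a good outcome into a bad one — never the reverse.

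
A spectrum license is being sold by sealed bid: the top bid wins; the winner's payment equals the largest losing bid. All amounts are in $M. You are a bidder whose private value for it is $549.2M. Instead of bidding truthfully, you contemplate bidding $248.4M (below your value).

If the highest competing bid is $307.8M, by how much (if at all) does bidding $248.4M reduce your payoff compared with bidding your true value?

Bidding your value $549.2M: you win (since $549.2M > $307.8M) and pay $307.8M. Payoff $241.4M.
Bidding $248.4M: you lose. Payoff $0M.
The competing bid $307.8M lies between your shaded bid and your value, so underbidding forfeits an item you could have won at a profitable price.
Loss from deviating = $241.4M − ($0M) = $241.4M.

$241.4M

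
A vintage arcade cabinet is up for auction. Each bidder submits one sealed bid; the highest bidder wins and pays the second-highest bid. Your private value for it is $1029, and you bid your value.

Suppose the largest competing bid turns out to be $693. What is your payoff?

Your bid $1029 exceeds the highest competing bid $693, so you win.
In a second-price auction the winner pays the second-highest bid, $693.
Payoff = value − price = $1029 − $693 = $336.

$336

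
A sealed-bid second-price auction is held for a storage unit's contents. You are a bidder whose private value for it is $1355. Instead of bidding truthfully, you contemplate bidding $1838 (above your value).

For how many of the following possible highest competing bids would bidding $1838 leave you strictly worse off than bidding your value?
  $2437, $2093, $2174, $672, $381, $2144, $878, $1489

The deviation hurts exactly when the highest competing bid lies strictly between $1355 and $1838 — overbidding then wins at a price above your value.
$2437: above both → same outcome either way.
$2093: above both → same outcome either way.
$2174: above both → same outcome either way.
$672: below both → same outcome either way.
$381: below both → same outcome either way.
$2144: above both → same outcome either way.
$878: below both → same outcome either way.
$1489: inside the interval → strictly worse (loss $134).
Count: 1.

1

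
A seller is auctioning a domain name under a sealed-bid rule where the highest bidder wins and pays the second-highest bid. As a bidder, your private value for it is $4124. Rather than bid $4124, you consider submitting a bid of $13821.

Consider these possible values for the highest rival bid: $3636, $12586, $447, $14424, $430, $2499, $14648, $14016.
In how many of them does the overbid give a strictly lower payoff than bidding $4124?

The deviation hurts exactly when the highest competing bid lies strictly between $4124 and $13821 — overbidding then wins at a price above your value.
$3636: below both → same outcome either way.
$12586: inside the interval → strictly worse (loss $8462).
$447: below both → same outcome either way.
$14424: above both → same outcome either way.
$430: below both → same outcome either way.
$2499: below both → same outcome either way.
$14648: above both → same outcome either way.
$14016: above both → same outcome either way.
Count: 1.

1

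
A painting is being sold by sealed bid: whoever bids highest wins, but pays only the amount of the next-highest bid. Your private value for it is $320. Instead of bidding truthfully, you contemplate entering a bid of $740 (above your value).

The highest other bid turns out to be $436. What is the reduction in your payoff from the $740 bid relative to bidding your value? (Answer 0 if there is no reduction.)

$116

Bidding your value $320: you lose (since $320 < $436). Payoff $0.
Bidding $740: you win and pay $436. Payoff $320 − $436 = −$116.
The competing bid $436 lies between your value and your inflated bid, so overbidding wins an item priced above your value.
Loss from deviating = $0 − (−$116) = $116.
Because the price is fixed by the runner-up's bid, deviating from your value can only change a good outcome into a bad one — never the reverse.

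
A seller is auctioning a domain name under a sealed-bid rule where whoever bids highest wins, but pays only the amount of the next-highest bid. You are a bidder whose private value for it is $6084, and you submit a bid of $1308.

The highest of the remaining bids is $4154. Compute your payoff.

$0

Your bid $1308 is below the highest competing bid $4154, so you lose.
A losing bidder pays nothing and receives nothing: payoff = $0.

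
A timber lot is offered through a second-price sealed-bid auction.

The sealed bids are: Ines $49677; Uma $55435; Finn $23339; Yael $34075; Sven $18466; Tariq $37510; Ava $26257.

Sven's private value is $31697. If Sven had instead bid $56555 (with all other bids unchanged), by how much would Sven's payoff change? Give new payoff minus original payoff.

The highest bid among the other bidders is $55435; Sven's bid doesn't change that.
Original bid $18466: Sven is not highest (top rival bid is $55435); payoff $0.
Alternative bid $56555: Sven is highest, pays the top rival bid $55435; payoff $31697 − $55435 = −$23738.
Change in payoff = −$23738 − ($0) = −$23738.

−$23738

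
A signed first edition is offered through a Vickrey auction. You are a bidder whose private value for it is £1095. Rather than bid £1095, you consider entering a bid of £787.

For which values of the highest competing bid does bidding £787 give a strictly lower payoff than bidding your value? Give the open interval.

(£787, £1095)

If the competing bid is below £787, both bids win at the same price — no difference.
If it is above £1095, both bids lose — no difference.
If it lies strictly between £787 and £1095, bidding your value wins at a price below your value (positive payoff) while bidding £787 loses (payoff 0).
So the deviation strictly hurts on the open interval (£787, £1095).
Because the price is fixed by the runner-up's bid, deviating from your value can only change a good outcome into a bad one — never the reverse.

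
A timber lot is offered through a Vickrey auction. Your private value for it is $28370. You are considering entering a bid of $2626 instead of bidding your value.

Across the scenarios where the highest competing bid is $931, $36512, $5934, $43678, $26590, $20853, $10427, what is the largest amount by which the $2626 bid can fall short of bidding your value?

$931: same outcome either way → loss $0.
$36512: same outcome either way → loss $0.
$5934: truthful gives $22436, deviation gives $0 → loss $22436.
$43678: same outcome either way → loss $0.
$26590: truthful gives $1780, deviation gives $0 → loss $1780.
$20853: truthful gives $7517, deviation gives $0 → loss $7517.
$10427: truthful gives $17943, deviation gives $0 → loss $17943.
Maximum loss: $22436.

$22436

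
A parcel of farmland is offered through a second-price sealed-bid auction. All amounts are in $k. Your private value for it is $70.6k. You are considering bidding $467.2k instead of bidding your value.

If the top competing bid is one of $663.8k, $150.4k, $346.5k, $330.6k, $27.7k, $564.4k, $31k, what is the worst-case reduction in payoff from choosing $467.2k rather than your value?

$663.8k: same outcome either way → loss $0k.
$150.4k: truthful gives $0k, deviation gives −$79.8k → loss $79.8k.
$346.5k: truthful gives $0k, deviation gives −$275.9k → loss $275.9k.
$330.6k: truthful gives $0k, deviation gives −$260k → loss $260k.
$27.7k: same outcome either way → loss $0k.
$564.4k: same outcome either way → loss $0k.
$31k: same outcome either way → loss $0k.
Maximum loss: $275.9k.

$275.9k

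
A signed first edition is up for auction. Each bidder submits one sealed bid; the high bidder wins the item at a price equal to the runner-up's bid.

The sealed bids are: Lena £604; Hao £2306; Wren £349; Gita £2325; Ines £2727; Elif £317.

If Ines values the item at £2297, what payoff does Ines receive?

−£28

Highest bid: Ines at £2727, so Ines wins.
Second-highest bid: Gita at £2325 — that is the price the winner pays.
Ines's payoff = value − price = £2297 − £2325 = −£28.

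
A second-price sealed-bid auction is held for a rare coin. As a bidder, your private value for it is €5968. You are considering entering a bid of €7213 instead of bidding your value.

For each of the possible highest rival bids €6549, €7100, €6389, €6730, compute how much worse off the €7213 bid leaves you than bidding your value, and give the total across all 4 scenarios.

The deviation costs you only when the competing bid falls strictly between €5968 and €7213; elsewhere both bids give the same outcome.
€6549: truthful payoff €0, deviation payoff −€581 → loss €581.
€7100: truthful payoff €0, deviation payoff −€1132 → loss €1132.
€6389: truthful payoff €0, deviation payoff −€421 → loss €421.
€6730: truthful payoff €0, deviation payoff −€762 → loss €762.
Total loss = €581 + €1132 + €421 + €762 = €2896.

€2896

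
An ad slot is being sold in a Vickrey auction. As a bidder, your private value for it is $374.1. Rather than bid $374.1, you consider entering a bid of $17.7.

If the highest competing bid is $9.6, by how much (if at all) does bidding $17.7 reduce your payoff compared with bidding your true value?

Bidding your value $374.1: you win (since $374.1 > $9.6) and pay $9.6. Payoff $364.5.
Bidding $17.7: you win and pay $9.6. Payoff $374.1 − $9.6 = $364.5.
Difference = $364.5 − $364.5 = $0; both bids lead to the same outcome because the competing bid is below both your value and your alternative bid.
In a second-price auction your bid sets only whether you win, not what you pay, so bidding your true value is weakly dominant.

$0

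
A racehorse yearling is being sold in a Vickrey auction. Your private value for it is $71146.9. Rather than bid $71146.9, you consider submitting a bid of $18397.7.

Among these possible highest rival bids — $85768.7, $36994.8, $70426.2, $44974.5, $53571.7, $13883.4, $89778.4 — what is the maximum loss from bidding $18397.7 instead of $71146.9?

$85768.7: same outcome either way → loss $0.
$36994.8: truthful gives $34152.1, deviation gives $0 → loss $34152.1.
$70426.2: truthful gives $720.7, deviation gives $0 → loss $720.7.
$44974.5: truthful gives $26172.4, deviation gives $0 → loss $26172.4.
$53571.7: truthful gives $17575.2, deviation gives $0 → loss $17575.2.
$13883.4: same outcome either way → loss $0.
$89778.4: same outcome either way → loss $0.
Maximum loss: $34152.1.

$34152.1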